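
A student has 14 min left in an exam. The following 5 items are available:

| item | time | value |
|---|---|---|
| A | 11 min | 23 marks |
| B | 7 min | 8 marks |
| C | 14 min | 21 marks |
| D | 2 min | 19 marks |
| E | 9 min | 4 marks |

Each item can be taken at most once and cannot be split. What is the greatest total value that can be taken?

Check high-value combinations within 14 min:
- A+D: time 11+2=13, value 23+19=42
- B+D: time 7+2=9, value 8+19=27
- A: time 11, value 23
Best: 42 marks.

42 marks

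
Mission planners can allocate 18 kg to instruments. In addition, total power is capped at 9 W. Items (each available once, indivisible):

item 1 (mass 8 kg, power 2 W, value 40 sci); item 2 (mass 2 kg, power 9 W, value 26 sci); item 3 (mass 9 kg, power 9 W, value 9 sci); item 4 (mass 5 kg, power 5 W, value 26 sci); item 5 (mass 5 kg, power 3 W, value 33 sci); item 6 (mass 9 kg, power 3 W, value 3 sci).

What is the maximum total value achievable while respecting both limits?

73 sci

Feasible sets respecting both limits:
- item 1+item 5: mass 13, power 5, value 73
- item 1+item 4: mass 13, power 7, value 66
- item 4+item 5: mass 10, power 8, value 59
Best: 73 sci.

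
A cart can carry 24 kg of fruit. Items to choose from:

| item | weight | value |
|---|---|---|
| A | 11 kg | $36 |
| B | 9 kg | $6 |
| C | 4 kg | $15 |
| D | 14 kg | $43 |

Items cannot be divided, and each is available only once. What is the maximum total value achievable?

$58

Check high-value combinations within 24 kg:
- C+D: weight 4+14=18, value 15+43=58
- A+B+C: weight 11+9+4=24, value 36+6+15=57
- A+C: weight 11+4=15, value 36+15=51
Best: $58.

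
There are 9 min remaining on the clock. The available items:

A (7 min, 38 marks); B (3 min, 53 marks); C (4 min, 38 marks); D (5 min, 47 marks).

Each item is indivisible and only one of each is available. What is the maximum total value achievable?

This is a 0/1 knapsack; check combinations near the capacity.
- B+D: time 3+5=8, value 53+47=100
- B+C: time 3+4=7, value 53+38=91
- C+D: time 4+5=9, value 38+47=85
Best: 100 marks.

100 marks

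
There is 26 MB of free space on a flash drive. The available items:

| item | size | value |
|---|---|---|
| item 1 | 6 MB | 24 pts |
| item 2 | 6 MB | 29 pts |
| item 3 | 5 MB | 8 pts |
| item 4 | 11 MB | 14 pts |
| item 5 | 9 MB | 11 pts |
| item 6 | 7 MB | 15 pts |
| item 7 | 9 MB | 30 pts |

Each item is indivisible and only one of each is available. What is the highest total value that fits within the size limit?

Check high-value combinations within 26 MB:
- item 1+item 2+item 3+item 7: size 6+6+5+9=26, value 24+29+8+30=91
- item 1+item 2+item 7: size 6+6+9=21, value 24+29+30=83
- item 1+item 2+item 3+item 6: size 6+6+5+7=24, value 24+29+8+15=76
- item 2+item 6+item 7: size 6+7+9=22, value 29+15+30=74
- item 2+item 4+item 7: size 6+11+9=26, value 29+14+30=73
Best: 91 pts.

91 pts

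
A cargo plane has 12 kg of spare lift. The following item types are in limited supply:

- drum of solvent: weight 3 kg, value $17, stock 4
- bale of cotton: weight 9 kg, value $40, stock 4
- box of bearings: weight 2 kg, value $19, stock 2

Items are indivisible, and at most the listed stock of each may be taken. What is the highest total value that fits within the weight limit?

Best selections within weight 12 and stock limits:
- 2×drum of solvent + 2×box of bearings: weight 10, value 72
- 3×drum of solvent + 1×box of bearings: weight 11, value 70
Best: $72.

$72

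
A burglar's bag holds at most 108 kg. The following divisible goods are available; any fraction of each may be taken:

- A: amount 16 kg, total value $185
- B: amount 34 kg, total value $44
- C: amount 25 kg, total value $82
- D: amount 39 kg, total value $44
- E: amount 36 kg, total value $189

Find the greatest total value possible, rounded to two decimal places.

496.12

Take in order of value per unit:
- A (185/16 per unit): all 16 → value 185, running total 185.00
- E (189/36 per unit): all 36 → value 189, running total 374.00
- C (82/25 per unit): all 25 → value 82, running total 456.00
- B (44/34 per unit): 31 of 34 → value 31×44/34 = 40.1176, running total 496.12
Total 496.12.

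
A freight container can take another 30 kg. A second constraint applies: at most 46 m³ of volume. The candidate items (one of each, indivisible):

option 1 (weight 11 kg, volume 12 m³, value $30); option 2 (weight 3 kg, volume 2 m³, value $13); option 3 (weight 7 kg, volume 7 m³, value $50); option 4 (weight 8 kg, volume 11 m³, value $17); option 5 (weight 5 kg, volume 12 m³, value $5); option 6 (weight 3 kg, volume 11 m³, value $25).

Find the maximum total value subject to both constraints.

Feasible sets respecting both limits:
- option 1+option 2+option 3+option 5+option 6: weight 29, volume 44, value 123
- option 1+option 3+option 4+option 6: weight 29, volume 41, value 122
- option 1+option 2+option 3+option 6: weight 24, volume 32, value 118
Best: $123.

$123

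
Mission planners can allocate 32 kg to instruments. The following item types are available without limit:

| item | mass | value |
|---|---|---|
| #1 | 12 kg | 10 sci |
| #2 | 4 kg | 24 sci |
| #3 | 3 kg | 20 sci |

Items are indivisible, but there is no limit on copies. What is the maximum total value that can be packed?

Best value-per-unit is #3 at 20/3; filling with it alone gives 10×20 = 200.
Optimal mix: 2×#2 + 8×#3 → mass 32, value 208.

208 sci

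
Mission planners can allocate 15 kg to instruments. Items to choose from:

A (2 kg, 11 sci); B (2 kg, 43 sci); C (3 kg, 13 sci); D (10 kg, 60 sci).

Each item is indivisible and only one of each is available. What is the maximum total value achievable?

Check high-value combinations within 15 kg:
- B+C+D: mass 2+3+10=15, value 43+13+60=116
- A+B+D: mass 2+2+10=14, value 11+43+60=114
- B+D: mass 2+10=12, value 43+60=103
- A+C+D: mass 2+3+10=15, value 11+13+60=84
- C+D: mass 3+10=13, value 13+60=73
Best: 116 sci.

116 sci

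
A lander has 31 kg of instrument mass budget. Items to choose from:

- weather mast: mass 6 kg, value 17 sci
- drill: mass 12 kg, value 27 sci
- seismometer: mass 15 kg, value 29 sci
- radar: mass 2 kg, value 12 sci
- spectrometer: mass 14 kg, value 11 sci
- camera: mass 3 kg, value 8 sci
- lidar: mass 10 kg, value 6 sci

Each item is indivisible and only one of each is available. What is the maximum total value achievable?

68 sci

Check high-value combinations within 31 kg:
- drill+seismometer+radar: mass 12+15+2=29, value 27+29+12=68
- weather mast+seismometer+radar+camera: mass 6+15+2+3=26, value 17+29+12+8=66
- weather mast+drill+radar+camera: mass 6+12+2+3=23, value 17+27+12+8=64
- drill+seismometer+camera: mass 12+15+3=30, value 27+29+8=64
Best: 68 sci.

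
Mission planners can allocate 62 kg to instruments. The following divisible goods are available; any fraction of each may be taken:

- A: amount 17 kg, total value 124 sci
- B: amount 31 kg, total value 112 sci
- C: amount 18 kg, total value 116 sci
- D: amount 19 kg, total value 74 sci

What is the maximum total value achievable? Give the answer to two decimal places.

Take in order of value per unit:
- A (124/17 per unit): all 17 → value 124, running total 124.00
- C (116/18 per unit): all 18 → value 116, running total 240.00
- D (74/19 per unit): all 19 → value 74, running total 314.00
- B (112/31 per unit): 8 of 31 → value 8×112/31 = 28.9032, running total 342.90
Total 342.90.

342.90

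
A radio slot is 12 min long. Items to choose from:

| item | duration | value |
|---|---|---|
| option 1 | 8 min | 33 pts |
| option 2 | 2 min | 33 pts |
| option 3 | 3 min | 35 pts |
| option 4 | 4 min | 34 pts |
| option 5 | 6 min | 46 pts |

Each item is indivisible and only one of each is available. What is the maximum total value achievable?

114 pts

Check high-value combinations within 12 min:
- option 2+option 3+option 5: duration 2+3+6=11, value 33+35+46=114
- option 2+option 4+option 5: duration 2+4+6=12, value 33+34+46=113
- option 2+option 3+option 4: duration 2+3+4=9, value 33+35+34=102
- option 3+option 5: duration 3+6=9, value 35+46=81
Best: 114 pts.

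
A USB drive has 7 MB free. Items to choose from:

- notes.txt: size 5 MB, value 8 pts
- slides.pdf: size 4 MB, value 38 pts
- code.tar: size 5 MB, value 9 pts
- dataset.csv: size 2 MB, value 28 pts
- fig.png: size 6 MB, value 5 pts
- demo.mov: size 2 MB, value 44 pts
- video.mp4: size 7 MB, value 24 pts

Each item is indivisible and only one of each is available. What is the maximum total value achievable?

82 pts

This is a 0/1 knapsack; check combinations near the capacity.
- slides.pdf+demo.mov: size 4+2=6, value 38+44=82
- dataset.csv+demo.mov: size 2+2=4, value 28+44=72
- slides.pdf+dataset.csv: size 4+2=6, value 38+28=66
Best: 82 pts.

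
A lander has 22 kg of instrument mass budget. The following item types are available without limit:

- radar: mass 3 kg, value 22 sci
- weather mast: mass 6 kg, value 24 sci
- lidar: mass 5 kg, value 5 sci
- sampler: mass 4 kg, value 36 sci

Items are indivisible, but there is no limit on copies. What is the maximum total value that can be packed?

Best value-per-unit is sampler at 36/4; filling with it alone gives 5×36 = 180.
Optimal mix: 2×radar + 4×sampler → mass 22, value 188.

188 sci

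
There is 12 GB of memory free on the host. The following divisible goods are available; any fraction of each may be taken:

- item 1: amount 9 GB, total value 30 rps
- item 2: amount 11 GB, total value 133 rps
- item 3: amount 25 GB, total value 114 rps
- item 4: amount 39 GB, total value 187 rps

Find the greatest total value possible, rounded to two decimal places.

Take in order of value per unit:
- item 2 (133/11 per unit): all 11 → value 133, running total 133.00
- item 4 (187/39 per unit): 1 of 39 → value 1×187/39 = 4.7949, running total 137.79
Total 137.79.

137.79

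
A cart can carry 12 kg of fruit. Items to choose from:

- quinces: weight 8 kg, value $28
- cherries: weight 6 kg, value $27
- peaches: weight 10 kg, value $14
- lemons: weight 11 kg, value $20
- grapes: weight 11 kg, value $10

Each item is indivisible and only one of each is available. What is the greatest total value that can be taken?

$28

Check high-value combinations within 12 kg:
- quinces: weight 8, value 28
- cherries: weight 6, value 27
- lemons: weight 11, value 20
- peaches: weight 10, value 14
- grapes: weight 11, value 10
Best: $28.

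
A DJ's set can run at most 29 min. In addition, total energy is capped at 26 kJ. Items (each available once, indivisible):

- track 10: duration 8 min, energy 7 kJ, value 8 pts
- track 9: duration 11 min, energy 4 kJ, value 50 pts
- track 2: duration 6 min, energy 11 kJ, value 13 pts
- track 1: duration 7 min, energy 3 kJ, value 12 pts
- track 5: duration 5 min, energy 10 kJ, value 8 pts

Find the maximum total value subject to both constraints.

Feasible sets respecting both limits:
- track 9+track 2+track 1: duration 24, energy 18, value 75
- track 10+track 9+track 2: duration 25, energy 22, value 71
- track 9+track 2+track 5: duration 22, energy 25, value 71
Best: 75 pts.

75 pts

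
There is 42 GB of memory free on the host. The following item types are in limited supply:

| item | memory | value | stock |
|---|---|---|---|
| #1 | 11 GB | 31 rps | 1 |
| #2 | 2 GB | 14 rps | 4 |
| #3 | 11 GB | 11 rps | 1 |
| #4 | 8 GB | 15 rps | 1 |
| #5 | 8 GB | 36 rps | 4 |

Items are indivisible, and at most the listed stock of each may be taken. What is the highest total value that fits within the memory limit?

Best selections within memory 42 and stock limits:
- 4×#2 + 4×#5: memory 40, value 200
- 3×#2 + 4×#5: memory 38, value 186
- 1×#1 + 3×#2 + 3×#5: memory 41, value 181
- 4×#2 + 1×#4 + 3×#5: memory 40, value 179
Best: 200 rps.

200 rps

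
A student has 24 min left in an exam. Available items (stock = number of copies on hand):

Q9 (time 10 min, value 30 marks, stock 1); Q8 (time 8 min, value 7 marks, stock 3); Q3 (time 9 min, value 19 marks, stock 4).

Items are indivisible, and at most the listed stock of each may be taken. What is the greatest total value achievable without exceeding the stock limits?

Best selections within time 24 and stock limits:
- 1×Q9 + 1×Q3: time 19, value 49
- 2×Q3: time 18, value 38
- 1×Q9 + 1×Q8: time 18, value 37
Best: 49 marks.

49 marks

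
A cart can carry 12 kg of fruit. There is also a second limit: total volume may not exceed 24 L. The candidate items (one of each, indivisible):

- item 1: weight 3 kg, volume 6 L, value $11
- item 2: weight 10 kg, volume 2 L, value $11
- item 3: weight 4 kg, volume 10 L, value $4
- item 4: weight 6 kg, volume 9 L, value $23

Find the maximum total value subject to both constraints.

Feasible sets respecting both limits:
- item 1+item 4: weight 9, volume 15, value 34
- item 3+item 4: weight 10, volume 19, value 27
- item 4: weight 6, volume 9, value 23
Best: $34.

$34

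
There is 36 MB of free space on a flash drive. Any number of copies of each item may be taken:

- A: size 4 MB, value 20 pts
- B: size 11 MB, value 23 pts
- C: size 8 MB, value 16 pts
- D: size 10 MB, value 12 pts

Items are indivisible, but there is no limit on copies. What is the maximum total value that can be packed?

Best value-per-unit is A at 20/4, and filling with it alone uses size 9×4=36. No mix of the others beats 9×20 = 180.

180 pts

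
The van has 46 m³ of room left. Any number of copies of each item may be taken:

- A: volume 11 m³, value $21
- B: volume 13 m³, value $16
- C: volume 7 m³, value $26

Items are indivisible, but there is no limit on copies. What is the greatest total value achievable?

Best value-per-unit is C at 26/7, and filling with it alone uses volume 6×7=42. No mix of the others beats 6×26 = 156.

$156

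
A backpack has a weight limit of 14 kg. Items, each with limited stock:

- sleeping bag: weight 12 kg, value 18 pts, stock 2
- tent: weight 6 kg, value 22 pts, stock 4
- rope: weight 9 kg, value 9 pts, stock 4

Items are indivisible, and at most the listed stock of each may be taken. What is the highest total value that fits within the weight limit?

Top feasible selections:
- 2×tent: weight 12, value 44
- 1×tent: weight 6, value 22
- 1×sleeping bag: weight 12, value 18
- 1×rope: weight 9, value 9
Best: 44 pts.

44 pts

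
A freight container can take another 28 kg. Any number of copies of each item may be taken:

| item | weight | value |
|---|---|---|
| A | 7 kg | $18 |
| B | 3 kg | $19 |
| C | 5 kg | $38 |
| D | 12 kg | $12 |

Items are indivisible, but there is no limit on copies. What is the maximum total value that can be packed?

$209

Best value-per-unit is C at 38/5; filling with it alone gives 5×38 = 190.
Optimal mix: 1×B + 5×C → weight 28, value 209.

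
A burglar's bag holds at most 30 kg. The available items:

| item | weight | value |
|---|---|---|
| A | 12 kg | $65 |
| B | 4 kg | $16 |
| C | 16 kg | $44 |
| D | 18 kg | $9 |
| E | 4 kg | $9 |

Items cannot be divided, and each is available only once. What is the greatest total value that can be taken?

$109

Check high-value combinations within 30 kg:
- A+C: weight 12+16=28, value 65+44=109
- A+B+E: weight 12+4+4=20, value 65+16+9=90
- A+B: weight 12+4=16, value 65+16=81
Best: $109.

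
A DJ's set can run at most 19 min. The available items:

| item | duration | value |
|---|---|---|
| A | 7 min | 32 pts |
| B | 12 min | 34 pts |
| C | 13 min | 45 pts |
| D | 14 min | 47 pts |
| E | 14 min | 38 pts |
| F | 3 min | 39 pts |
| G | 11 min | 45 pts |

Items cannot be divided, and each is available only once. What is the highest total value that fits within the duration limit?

86 pts

This is a 0/1 knapsack; check combinations near the capacity.
- D+F: duration 14+3=17, value 47+39=86
- F+G: duration 3+11=14, value 39+45=84
- C+F: duration 13+3=16, value 45+39=84
Best: 86 pts.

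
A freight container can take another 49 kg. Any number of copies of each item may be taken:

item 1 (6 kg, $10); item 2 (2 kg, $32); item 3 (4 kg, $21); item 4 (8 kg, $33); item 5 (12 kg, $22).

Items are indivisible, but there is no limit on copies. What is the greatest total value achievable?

$768

Best value-per-unit is item 2 at 32/2, and filling with it alone uses weight 24×2=48. No mix of the others beats 24×32 = 768.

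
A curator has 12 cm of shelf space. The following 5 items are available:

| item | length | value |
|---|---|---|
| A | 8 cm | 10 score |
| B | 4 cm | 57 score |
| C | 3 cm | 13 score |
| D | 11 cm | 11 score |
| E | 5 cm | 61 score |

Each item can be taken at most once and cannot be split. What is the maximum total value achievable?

131 score

This is a 0/1 knapsack; check combinations near the capacity.
- B+C+E: length 4+3+5=12, value 57+13+61=131
- B+E: length 4+5=9, value 57+61=118
- C+E: length 3+5=8, value 13+61=74
- B+C: length 4+3=7, value 57+13=70
Best: 131 score.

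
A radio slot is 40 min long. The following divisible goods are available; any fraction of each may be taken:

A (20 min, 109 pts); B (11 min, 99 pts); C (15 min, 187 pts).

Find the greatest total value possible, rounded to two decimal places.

362.30

Take in order of value per unit:
- C (187/15 per unit): all 15 → value 187, running total 187.00
- B (99/11 per unit): all 11 → value 99, running total 286.00
- A (109/20 per unit): 14 of 20 → value 14×109/20 = 76.3000, running total 362.30
Total 362.30.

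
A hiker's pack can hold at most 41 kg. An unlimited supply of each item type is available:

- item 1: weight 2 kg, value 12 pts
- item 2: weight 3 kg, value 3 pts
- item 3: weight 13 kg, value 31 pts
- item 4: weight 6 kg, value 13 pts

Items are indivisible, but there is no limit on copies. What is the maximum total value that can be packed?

240 pts

Best value-per-unit is item 1 at 12/2, and filling with it alone uses weight 20×2=40. No mix of the others beats 20×12 = 240.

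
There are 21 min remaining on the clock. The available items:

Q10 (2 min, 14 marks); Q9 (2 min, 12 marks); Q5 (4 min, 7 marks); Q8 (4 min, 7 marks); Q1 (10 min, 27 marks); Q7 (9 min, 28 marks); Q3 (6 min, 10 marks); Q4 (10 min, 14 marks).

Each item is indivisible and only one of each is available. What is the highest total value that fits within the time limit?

This is a 0/1 knapsack; check combinations near the capacity.
- Q10+Q1+Q7: time 2+10+9=21, value 14+27+28=69
- Q10+Q9+Q5+Q8+Q7: time 2+2+4+4+9=21, value 14+12+7+7+28=68
- Q9+Q1+Q7: time 2+10+9=21, value 12+27+28=67
- Q10+Q9+Q7+Q3: time 2+2+9+6=19, value 14+12+28+10=64
- Q10+Q9+Q1+Q3: time 2+2+10+6=20, value 14+12+27+10=63
Best: 69 marks.

69 marks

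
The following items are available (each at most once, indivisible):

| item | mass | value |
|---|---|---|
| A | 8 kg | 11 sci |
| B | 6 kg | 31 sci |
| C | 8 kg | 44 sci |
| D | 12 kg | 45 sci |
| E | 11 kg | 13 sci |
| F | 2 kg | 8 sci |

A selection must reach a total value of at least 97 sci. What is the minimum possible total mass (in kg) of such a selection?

22

Subsets with value ≥ 97, sorted by total mass:
- C+D+F: mass 22, value 97
- B+C+D: mass 26, value 120
- B+C+D+F: mass 28, value 128
Minimum mass: 22 kg.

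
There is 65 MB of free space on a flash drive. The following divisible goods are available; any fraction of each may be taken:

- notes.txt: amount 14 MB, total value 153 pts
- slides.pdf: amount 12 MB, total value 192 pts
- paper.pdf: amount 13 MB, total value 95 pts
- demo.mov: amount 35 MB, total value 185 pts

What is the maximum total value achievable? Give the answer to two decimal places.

577.43

Take in order of value per unit:
- slides.pdf (192/12 per unit): all 12 → value 192, running total 192.00
- notes.txt (153/14 per unit): all 14 → value 153, running total 345.00
- paper.pdf (95/13 per unit): all 13 → value 95, running total 440.00
- demo.mov (185/35 per unit): 26 of 35 → value 26×185/35 = 137.4286, running total 577.43
Total 577.43.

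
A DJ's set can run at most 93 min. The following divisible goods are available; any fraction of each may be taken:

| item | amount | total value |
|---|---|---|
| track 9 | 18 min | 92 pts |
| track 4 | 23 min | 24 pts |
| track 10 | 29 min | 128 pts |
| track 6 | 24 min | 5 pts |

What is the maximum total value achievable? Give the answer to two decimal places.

Take in order of value per unit:
- track 9 (92/18 per unit): all 18 → value 92, running total 92.00
- track 10 (128/29 per unit): all 29 → value 128, running total 220.00
- track 4 (24/23 per unit): all 23 → value 24, running total 244.00
- track 6 (5/24 per unit): 23 of 24 → value 23×5/24 = 4.7917, running total 248.79
Total 248.79.

248.79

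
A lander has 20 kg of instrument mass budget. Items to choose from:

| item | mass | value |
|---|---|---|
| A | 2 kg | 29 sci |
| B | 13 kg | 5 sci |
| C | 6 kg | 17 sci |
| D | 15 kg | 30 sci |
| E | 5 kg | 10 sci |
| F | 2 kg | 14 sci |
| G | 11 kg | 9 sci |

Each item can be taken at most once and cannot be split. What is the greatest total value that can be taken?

This is a 0/1 knapsack; check combinations near the capacity.
- A+D+F: mass 2+15+2=19, value 29+30+14=73
- A+C+E+F: mass 2+6+5+2=15, value 29+17+10+14=70
- A+E+F+G: mass 2+5+2+11=20, value 29+10+14+9=62
- A+C+F: mass 2+6+2=10, value 29+17+14=60
- A+D: mass 2+15=17, value 29+30=59
Best: 73 sci.

73 sci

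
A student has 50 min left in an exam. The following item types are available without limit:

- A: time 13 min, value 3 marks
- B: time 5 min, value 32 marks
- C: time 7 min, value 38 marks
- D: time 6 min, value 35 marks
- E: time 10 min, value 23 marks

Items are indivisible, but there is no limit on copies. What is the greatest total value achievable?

320 marks

Best value-per-unit is B at 32/5, and filling with it alone uses time 10×5=50. No mix of the others beats 10×32 = 320.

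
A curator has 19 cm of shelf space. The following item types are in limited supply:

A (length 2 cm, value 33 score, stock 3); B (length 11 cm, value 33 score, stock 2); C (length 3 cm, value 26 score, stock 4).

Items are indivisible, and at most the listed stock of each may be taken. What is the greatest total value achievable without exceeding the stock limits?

Top feasible selections:
- 3×A + 4×C: length 18, value 203
- 3×A + 3×C: length 15, value 177
- 2×A + 4×C: length 16, value 170
- 3×A + 2×C: length 12, value 151
Best: 203 score.

203 score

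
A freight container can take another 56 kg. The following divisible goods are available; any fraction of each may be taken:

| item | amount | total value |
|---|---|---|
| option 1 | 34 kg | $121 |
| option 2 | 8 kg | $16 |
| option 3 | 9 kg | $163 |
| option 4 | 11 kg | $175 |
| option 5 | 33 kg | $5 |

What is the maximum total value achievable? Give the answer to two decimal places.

Take in order of value per unit:
- option 3 (163/9 per unit): all 9 → value 163, running total 163.00
- option 4 (175/11 per unit): all 11 → value 175, running total 338.00
- option 1 (121/34 per unit): all 34 → value 121, running total 459.00
- option 2 (16/8 per unit): 2 of 8 → value 2×16/8 = 4.0000, running total 463.00
Total 463.00.

463.00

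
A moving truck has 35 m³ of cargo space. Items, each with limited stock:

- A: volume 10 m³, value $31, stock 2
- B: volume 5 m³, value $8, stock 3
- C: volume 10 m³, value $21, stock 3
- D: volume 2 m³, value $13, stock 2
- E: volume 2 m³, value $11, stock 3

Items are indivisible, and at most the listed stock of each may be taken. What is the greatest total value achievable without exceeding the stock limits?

Top feasible selections:
- 2×A + 1×B + 2×D + 3×E: volume 35, value 129
- 2×A + 2×D + 3×E: volume 30, value 121
Best: $129.

$129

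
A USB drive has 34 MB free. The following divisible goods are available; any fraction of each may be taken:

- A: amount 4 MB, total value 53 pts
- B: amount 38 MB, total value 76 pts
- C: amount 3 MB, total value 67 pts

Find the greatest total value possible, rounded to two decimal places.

Take in order of value per unit:
- C (67/3 per unit): all 3 → value 67, running total 67.00
- A (53/4 per unit): all 4 → value 53, running total 120.00
- B (76/38 per unit): 27 of 38 → value 27×76/38 = 54.0000, running total 174.00
Total 174.00.

174.00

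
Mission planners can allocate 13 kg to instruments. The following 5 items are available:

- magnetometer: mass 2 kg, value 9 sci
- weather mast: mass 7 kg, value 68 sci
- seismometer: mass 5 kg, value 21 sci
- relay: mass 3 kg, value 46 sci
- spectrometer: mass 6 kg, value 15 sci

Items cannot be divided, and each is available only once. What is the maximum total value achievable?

Check high-value combinations within 13 kg:
- magnetometer+weather mast+relay: mass 2+7+3=12, value 9+68+46=123
- weather mast+relay: mass 7+3=10, value 68+46=114
- weather mast+seismometer: mass 7+5=12, value 68+21=89
Best: 123 sci.

123 sci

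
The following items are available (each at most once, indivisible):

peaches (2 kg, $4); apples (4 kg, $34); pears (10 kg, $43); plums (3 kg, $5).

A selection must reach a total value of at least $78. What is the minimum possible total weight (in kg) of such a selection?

Subsets with value ≥ 78, sorted by total weight:
- peaches+apples+pears: weight 16, value 81
- apples+pears+plums: weight 17, value 82
- peaches+apples+pears+plums: weight 19, value 86
Minimum weight: 16 kg.

16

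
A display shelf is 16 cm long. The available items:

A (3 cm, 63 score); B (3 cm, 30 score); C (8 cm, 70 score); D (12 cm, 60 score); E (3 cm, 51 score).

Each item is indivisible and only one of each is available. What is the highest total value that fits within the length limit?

Check high-value combinations within 16 cm:
- A+C+E: length 3+8+3=14, value 63+70+51=184
- A+B+C: length 3+3+8=14, value 63+30+70=163
- B+C+E: length 3+8+3=14, value 30+70+51=151
Best: 184 score.

184 score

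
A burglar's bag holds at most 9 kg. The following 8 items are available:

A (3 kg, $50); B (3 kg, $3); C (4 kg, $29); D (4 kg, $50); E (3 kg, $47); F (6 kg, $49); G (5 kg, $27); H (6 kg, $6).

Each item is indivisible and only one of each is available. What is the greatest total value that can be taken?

Check high-value combinations within 9 kg:
- A+D: weight 3+4=7, value 50+50=100
- A+B+E: weight 3+3+3=9, value 50+3+47=100
- A+F: weight 3+6=9, value 50+49=99
- A+E: weight 3+3=6, value 50+47=97
Best: $100.

$100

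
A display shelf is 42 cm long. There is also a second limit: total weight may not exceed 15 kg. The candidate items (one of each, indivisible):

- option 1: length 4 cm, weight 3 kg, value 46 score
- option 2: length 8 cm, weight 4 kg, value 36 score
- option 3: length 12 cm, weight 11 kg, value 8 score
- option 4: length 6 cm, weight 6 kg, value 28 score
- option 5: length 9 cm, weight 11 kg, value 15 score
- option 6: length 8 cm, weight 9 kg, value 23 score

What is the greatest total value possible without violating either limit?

Feasible sets respecting both limits:
- option 1+option 2+option 4: length 18, weight 13, value 110
- option 1+option 2: length 12, weight 7, value 82
- option 1+option 4: length 10, weight 9, value 74
- option 1+option 6: length 12, weight 12, value 69
Best: 110 score.

110 score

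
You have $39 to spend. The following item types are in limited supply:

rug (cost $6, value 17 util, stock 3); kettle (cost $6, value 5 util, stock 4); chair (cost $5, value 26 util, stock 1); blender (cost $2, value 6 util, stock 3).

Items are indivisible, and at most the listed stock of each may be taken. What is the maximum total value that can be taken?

Top feasible selections:
- 3×rug + 1×kettle + 1×chair + 3×blender: cost 35, value 100
- 3×rug + 2×kettle + 1×chair + 2×blender: cost 39, value 99
Best: 100 util.

100 util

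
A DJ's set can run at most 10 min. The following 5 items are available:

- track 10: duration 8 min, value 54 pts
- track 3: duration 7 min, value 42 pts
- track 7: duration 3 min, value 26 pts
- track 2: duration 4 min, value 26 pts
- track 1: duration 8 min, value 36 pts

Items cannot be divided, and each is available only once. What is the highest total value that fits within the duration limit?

Check high-value combinations within 10 min:
- track 3+track 7: duration 7+3=10, value 42+26=68
- track 10: duration 8, value 54
- track 7+track 2: duration 3+4=7, value 26+26=52
- track 3: duration 7, value 42
- track 1: duration 8, value 36
Best: 68 pts.

68 pts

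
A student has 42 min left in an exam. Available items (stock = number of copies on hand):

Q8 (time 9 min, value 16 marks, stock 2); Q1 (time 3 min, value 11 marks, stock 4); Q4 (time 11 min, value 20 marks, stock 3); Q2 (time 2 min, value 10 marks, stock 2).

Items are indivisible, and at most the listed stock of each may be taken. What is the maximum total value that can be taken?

105 marks

Top feasible selections:
- 2×Q8 + 3×Q1 + 1×Q4 + 2×Q2: time 42, value 105
- 4×Q1 + 2×Q4 + 2×Q2: time 38, value 104
- 1×Q8 + 4×Q1 + 1×Q4 + 2×Q2: time 36, value 100
- 1×Q8 + 3×Q1 + 2×Q4 + 1×Q2: time 42, value 99
Best: 105 marks.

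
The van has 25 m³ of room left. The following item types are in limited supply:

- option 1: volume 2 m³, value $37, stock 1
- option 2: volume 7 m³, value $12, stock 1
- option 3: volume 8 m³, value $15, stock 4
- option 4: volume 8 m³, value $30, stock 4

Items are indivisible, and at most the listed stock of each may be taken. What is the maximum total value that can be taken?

Top feasible selections:
- 1×option 1 + 1×option 2 + 2×option 4: volume 25, value 109
- 1×option 1 + 2×option 4: volume 18, value 97
- 1×option 1 + 1×option 2 + 1×option 3 + 1×option 4: volume 25, value 94
Best: $109.

$109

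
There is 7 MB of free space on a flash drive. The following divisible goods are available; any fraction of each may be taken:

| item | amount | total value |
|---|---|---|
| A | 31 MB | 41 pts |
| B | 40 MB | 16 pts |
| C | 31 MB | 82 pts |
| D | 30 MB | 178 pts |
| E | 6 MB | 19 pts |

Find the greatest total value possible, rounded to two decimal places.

41.53

Take in order of value per unit:
- D (178/30 per unit): 7 of 30 → value 7×178/30 = 41.5333, running total 41.53
Total 41.53.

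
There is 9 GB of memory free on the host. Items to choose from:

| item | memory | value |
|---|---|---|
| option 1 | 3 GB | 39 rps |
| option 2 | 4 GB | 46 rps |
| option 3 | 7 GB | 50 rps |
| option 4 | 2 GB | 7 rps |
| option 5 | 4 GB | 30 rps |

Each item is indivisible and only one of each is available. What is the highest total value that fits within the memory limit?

92 rps

Check high-value combinations within 9 GB:
- option 1+option 2+option 4: memory 3+4+2=9, value 39+46+7=92
- option 1+option 2: memory 3+4=7, value 39+46=85
- option 2+option 5: memory 4+4=8, value 46+30=76
Best: 92 rps.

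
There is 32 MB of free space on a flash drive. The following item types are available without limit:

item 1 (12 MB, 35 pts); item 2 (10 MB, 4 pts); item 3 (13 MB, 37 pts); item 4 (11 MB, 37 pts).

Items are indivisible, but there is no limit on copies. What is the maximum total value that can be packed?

Best value-per-unit is item 4 at 37/11; filling with it alone gives 2×37 = 74.
Optimal mix: 1×item 2 + 2×item 4 → size 32, value 78.

78 pts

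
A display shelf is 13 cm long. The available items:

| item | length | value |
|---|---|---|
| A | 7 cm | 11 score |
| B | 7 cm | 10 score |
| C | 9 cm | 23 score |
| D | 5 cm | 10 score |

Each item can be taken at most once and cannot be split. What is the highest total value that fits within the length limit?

Check high-value combinations within 13 cm:
- C: length 9, value 23
- A+D: length 7+5=12, value 11+10=21
- B+D: length 7+5=12, value 10+10=20
- A: length 7, value 11
- D: length 5, value 10
Best: 23 score.

23 score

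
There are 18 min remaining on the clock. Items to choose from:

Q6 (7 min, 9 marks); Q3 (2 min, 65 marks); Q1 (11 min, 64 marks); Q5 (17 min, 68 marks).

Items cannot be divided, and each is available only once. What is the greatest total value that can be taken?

Check high-value combinations within 18 min:
- Q3+Q1: time 2+11=13, value 65+64=129
- Q6+Q3: time 7+2=9, value 9+65=74
- Q6+Q1: time 7+11=18, value 9+64=73
- Q5: time 17, value 68
Best: 129 marks.

129 marks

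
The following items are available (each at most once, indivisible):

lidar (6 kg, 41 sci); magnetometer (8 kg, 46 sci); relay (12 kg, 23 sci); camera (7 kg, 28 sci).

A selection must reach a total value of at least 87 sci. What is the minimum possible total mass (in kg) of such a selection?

14

Subsets with value ≥ 87, sorted by total mass:
- lidar+magnetometer: mass 14, value 87
- lidar+magnetometer+camera: mass 21, value 115
- lidar+relay+camera: mass 25, value 92
Minimum mass: 14 kg.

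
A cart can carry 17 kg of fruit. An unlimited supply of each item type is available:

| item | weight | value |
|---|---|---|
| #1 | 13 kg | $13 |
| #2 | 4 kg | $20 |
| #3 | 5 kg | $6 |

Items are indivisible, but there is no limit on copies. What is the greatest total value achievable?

Best value-per-unit is #2 at 20/4, and filling with it alone uses weight 4×4=16. No mix of the others beats 4×20 = 80.

$80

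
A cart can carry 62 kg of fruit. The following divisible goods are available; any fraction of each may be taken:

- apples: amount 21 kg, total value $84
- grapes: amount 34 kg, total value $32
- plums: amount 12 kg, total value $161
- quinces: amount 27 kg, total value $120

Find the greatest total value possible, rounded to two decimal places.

366.88

Take in order of value per unit:
- plums (161/12 per unit): all 12 → value 161, running total 161.00
- quinces (120/27 per unit): all 27 → value 120, running total 281.00
- apples (84/21 per unit): all 21 → value 84, running total 365.00
- grapes (32/34 per unit): 2 of 34 → value 2×32/34 = 1.8824, running total 366.88
Total 366.88.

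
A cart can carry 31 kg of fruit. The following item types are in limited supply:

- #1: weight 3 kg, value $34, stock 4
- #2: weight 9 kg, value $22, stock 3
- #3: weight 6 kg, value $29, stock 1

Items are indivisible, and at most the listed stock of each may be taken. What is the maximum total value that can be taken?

$187

Best selections within weight 31 and stock limits:
- 4×#1 + 1×#2 + 1×#3: weight 27, value 187
- 4×#1 + 2×#2: weight 30, value 180
- 4×#1 + 1×#3: weight 18, value 165
- 4×#1 + 1×#2: weight 21, value 158
Best: $187.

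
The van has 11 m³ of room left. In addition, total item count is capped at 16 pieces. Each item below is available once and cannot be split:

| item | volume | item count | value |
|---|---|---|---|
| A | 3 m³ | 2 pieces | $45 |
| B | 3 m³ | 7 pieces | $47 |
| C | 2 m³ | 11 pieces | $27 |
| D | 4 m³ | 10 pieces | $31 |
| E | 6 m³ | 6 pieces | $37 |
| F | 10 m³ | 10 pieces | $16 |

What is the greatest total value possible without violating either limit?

Feasible sets respecting both limits:
- A+B: volume 6, item count 9, value 92
- B+E: volume 9, item count 13, value 84
- A+E: volume 9, item count 8, value 82
Best: $92.

$92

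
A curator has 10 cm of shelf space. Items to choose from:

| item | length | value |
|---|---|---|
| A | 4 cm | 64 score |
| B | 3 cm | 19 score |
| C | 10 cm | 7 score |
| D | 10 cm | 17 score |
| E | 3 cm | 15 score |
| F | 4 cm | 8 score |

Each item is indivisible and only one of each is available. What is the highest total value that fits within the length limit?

98 score

This is a 0/1 knapsack; check combinations near the capacity.
- A+B+E: length 4+3+3=10, value 64+19+15=98
- A+B: length 4+3=7, value 64+19=83
- A+E: length 4+3=7, value 64+15=79
- A+F: length 4+4=8, value 64+8=72
Best: 98 score.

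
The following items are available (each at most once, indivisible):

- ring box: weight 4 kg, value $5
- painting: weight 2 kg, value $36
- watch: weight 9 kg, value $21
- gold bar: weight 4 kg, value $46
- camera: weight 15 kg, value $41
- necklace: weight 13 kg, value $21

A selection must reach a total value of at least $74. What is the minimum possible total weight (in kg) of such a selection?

6

Subsets with value ≥ 74, sorted by total weight:
- painting+gold bar: weight 6, value 82
- ring box+painting+gold bar: weight 10, value 87
Minimum weight: 6 kg.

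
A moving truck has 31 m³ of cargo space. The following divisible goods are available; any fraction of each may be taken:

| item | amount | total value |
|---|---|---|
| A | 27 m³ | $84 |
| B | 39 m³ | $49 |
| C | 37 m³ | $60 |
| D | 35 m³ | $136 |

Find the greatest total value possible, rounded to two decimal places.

120.46

Take in order of value per unit:
- D (136/35 per unit): 31 of 35 → value 31×136/35 = 120.4571, running total 120.46
Total 120.46.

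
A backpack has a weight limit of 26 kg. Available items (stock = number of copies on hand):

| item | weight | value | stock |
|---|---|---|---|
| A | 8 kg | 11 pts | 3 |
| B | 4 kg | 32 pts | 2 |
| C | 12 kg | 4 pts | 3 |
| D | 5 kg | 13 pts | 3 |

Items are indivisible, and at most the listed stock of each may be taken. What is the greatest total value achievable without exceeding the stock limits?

Best selections within weight 26 and stock limits:
- 2×B + 3×D: weight 23, value 103
- 1×A + 2×B + 2×D: weight 26, value 101
Best: 103 pts.

103 pts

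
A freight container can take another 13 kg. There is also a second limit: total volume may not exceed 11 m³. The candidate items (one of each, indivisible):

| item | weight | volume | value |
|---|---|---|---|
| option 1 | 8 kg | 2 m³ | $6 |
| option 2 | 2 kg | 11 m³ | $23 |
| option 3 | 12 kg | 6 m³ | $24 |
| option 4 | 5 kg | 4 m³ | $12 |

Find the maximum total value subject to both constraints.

Feasible sets respecting both limits:
- option 3: weight 12, volume 6, value 24
- option 2: weight 2, volume 11, value 23
- option 1+option 4: weight 13, volume 6, value 18
Best: $24.

$24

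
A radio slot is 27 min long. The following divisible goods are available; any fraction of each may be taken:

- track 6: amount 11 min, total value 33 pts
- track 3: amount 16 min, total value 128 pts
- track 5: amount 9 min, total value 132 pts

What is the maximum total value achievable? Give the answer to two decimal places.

266.00

Take in order of value per unit:
- track 5 (132/9 per unit): all 9 → value 132, running total 132.00
- track 3 (128/16 per unit): all 16 → value 128, running total 260.00
- track 6 (33/11 per unit): 2 of 11 → value 2×33/11 = 6.0000, running total 266.00
Total 266.00.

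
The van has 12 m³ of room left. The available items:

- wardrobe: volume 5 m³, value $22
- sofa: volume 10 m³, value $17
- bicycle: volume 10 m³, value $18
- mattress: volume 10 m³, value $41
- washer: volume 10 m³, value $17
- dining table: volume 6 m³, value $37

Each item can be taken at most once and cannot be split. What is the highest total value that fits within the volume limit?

$59

This is a 0/1 knapsack; check combinations near the capacity.
- wardrobe+dining table: volume 5+6=11, value 22+37=59
- mattress: volume 10, value 41
- dining table: volume 6, value 37
- wardrobe: volume 5, value 22
- bicycle: volume 10, value 18
Best: $59.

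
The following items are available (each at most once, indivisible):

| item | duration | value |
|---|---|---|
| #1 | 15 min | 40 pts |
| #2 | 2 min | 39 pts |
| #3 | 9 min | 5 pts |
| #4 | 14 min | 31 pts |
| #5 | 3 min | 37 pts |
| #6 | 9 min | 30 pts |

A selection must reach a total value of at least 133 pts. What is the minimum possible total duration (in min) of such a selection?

Subsets with value ≥ 133, sorted by total duration:
- #2+#4+#5+#6: duration 28, value 137
- #1+#2+#5+#6: duration 29, value 146
- #1+#2+#4+#5: duration 34, value 147
- #2+#3+#4+#5+#6: duration 37, value 142
Minimum duration: 28 min.

28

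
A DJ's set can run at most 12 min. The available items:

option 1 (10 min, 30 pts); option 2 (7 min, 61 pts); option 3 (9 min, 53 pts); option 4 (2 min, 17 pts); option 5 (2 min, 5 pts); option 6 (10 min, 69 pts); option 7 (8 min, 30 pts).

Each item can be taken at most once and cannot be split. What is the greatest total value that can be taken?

86 pts

Check high-value combinations within 12 min:
- option 4+option 6: duration 2+10=12, value 17+69=86
- option 2+option 4+option 5: duration 7+2+2=11, value 61+17+5=83
- option 2+option 4: duration 7+2=9, value 61+17=78
Best: 86 pts.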